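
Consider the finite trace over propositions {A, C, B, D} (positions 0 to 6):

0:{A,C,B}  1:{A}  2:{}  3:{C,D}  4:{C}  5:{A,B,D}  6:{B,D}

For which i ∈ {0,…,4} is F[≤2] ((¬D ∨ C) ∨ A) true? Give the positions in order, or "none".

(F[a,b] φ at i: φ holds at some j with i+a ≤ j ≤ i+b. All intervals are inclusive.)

0, 1, 2, 3, 4

Evaluate at each i in [0,4]:
  i=0: ✓ (witness j=0)
  i=1: ✓ (witness j=1)
  i=2: ✓ (witness j=2)
  i=3: ✓ (witness j=3)
  i=4: ✓ (witness j=4)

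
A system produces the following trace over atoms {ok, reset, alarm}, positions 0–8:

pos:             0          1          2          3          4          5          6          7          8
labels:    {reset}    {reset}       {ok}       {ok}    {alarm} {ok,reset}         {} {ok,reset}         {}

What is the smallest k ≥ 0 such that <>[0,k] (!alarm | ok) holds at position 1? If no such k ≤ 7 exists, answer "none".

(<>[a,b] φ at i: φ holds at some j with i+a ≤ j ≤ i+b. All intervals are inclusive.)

Scan j = 1,2,… for (!alarm | ok):
  j=1: holds
First hit at j=1, so smallest k = 1-1 = 0.

0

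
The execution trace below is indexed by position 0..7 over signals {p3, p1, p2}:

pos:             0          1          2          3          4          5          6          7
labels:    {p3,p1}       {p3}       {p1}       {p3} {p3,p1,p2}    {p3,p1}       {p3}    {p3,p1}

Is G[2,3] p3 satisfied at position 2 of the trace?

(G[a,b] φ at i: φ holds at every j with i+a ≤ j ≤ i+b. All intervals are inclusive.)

Check p3 at every j in [4,5]:
  j=4: true
  j=5: true
All positions satisfy it → formula holds.

Holds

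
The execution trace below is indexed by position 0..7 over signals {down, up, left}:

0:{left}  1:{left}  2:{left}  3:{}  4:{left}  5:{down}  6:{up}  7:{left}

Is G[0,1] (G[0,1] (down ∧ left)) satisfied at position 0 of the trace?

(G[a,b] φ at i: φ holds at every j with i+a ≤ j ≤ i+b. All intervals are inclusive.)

Check G[0,1] (down ∧ left) at every j in [0,1]:
  j=0: fails at 0
  j=1: fails at 1
Fails at j=0 → formula fails.

False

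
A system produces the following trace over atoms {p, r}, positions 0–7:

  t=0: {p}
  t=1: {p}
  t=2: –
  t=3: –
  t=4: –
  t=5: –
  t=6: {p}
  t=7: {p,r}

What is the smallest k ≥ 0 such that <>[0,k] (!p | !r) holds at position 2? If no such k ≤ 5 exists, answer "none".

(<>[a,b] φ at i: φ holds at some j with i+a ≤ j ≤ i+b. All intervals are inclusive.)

Scan j = 2,3,… for (!p | !r):
  j=2: holds
First hit at j=2, so smallest k = 2-2 = 0.

0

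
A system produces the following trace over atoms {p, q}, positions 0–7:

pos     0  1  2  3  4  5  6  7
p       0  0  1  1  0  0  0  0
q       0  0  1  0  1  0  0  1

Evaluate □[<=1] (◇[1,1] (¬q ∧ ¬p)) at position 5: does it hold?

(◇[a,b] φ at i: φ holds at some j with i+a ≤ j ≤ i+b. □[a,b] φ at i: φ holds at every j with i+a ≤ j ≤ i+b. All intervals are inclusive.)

Check ◇[1,1] (¬q ∧ ¬p) at every j in [5,6]:
  j=5: holds (witness at 6)
  j=6: fails (none in [7,7])
Fails at j=6 → formula fails.

Does not hold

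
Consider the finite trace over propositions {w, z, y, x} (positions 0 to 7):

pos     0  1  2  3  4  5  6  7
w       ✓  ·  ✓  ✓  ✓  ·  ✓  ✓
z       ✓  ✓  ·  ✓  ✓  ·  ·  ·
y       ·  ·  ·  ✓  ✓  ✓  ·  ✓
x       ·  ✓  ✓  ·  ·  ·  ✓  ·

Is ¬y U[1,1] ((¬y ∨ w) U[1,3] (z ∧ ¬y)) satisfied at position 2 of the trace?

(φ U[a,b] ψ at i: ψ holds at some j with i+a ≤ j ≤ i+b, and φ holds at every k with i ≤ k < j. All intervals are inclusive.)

Does not hold

Need some j in [3,3] with ((¬y ∨ w) U[1,3] (z ∧ ¬y)), and ¬y at every k in [2,j-1].
  j=3: ((¬y ∨ w) U[1,3] (z ∧ ¬y)) — fails.
No j in the window works → until fails.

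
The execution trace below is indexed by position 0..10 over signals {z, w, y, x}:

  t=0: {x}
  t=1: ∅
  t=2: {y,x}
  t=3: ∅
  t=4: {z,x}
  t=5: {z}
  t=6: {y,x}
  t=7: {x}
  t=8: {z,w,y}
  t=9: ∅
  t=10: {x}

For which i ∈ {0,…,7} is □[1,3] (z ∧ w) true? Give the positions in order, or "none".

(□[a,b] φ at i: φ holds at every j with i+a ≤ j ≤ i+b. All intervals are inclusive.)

Evaluate at each i in [0,7]:
  i=0: ✗ (fails at j=1)
  i=1: ✗ (fails at j=2)
  i=2: ✗ (fails at j=3)
  i=3: ✗ (fails at j=4)
  i=4: ✗ (fails at j=5)
  i=5: ✗ (fails at j=6)
  i=6: ✗ (fails at j=7)
  i=7: ✗ (fails at j=9)

none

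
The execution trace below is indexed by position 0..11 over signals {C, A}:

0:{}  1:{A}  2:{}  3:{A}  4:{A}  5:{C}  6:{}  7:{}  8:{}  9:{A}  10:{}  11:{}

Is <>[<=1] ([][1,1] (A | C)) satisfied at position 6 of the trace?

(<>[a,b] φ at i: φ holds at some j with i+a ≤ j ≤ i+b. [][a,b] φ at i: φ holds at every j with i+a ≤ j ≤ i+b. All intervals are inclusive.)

Check [][1,1] (A | C) at each j in [6,7]:
  j=6: fails at 7
  j=7: fails at 8
No position in the window satisfies it → formula fails.

No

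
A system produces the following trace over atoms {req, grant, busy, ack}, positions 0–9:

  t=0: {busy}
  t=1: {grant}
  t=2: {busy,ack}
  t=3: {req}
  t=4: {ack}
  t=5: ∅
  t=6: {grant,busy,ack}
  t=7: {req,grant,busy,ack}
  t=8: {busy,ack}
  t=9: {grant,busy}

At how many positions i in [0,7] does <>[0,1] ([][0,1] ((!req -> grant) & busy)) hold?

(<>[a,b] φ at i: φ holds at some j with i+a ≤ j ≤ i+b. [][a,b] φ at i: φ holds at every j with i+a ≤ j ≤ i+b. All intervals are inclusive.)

2

Evaluate at each i in [0,7]:
  i=0: ✗ (none in [0,1])
  i=1: ✗ (none in [1,2])
  i=2: ✗ (none in [2,3])
  i=3: ✗ (none in [3,4])
  i=4: ✗ (none in [4,5])
  i=5: ✓ (witness j=6)
  i=6: ✓ (witness j=6)
  i=7: ✗ (none in [7,8])
Positions where it holds: {5, 6} → 2.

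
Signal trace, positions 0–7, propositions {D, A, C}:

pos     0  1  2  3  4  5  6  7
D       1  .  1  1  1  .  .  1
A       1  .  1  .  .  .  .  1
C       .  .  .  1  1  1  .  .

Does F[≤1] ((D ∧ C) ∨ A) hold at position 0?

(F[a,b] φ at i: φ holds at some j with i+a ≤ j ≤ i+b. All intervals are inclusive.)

Check ((D ∧ C) ∨ A) at each j in [0,1]:
  j=0: true
  j=1: false
Found at j=0 → formula holds.

True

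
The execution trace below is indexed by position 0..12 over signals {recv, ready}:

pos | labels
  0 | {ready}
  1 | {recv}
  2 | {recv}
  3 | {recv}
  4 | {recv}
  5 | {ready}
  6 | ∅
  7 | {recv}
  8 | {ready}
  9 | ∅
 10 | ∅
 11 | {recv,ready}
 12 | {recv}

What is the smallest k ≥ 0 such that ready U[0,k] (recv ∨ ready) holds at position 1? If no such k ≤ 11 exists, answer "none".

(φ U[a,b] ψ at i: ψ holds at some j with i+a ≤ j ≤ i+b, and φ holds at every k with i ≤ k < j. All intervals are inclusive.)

0

Need earliest j ≥ 1 with (recv ∨ ready), and ready at every k in [1,j-1].
  j=1: rhs holds (empty prefix). k = 0.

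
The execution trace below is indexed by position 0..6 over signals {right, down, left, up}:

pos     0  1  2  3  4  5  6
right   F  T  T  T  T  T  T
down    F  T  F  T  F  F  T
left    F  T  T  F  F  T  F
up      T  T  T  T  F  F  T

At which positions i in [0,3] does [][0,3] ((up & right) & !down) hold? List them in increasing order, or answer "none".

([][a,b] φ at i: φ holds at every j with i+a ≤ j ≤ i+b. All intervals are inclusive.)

Evaluate at each i in [0,3]:
  i=0: ✗ (fails at j=0)
  i=1: ✗ (fails at j=1)
  i=2: ✗ (fails at j=3)
  i=3: ✗ (fails at j=3)

none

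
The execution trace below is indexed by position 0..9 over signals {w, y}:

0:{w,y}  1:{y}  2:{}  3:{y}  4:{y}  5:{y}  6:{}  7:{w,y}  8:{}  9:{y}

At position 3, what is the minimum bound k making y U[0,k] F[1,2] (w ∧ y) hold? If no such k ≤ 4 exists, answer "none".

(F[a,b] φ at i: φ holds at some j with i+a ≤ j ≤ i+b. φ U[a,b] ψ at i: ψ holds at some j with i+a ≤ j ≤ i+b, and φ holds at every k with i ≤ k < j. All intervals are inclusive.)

2

Need earliest j ≥ 3 with F[1,2] (w ∧ y), and y at every k in [3,j-1].
  j=3: rhs fails.
  j=4: rhs fails.
  j=5: rhs holds; lhs holds on [3,4]. k = 2.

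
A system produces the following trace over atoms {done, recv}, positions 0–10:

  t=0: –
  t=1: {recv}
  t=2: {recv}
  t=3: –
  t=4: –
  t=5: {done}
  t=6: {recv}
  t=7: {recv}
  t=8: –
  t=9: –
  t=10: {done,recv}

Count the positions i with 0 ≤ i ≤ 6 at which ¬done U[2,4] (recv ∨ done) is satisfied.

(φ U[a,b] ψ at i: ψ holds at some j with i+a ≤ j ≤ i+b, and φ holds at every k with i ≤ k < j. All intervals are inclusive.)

Evaluate at each i in [0,6]:
  i=0: ✓ (rhs at j=2; lhs holds on [0,1])
  i=1: ✓ (rhs at j=5; lhs holds on [1,4])
  i=2: ✓ (rhs at j=5; lhs holds on [2,4])
  i=3: ✓ (rhs at j=5; lhs holds on [3,4])
  i=4: ✗ (lhs fails at k=5 before rhs at j=6)
  i=5: ✗ (lhs fails at k=5 before rhs at j=7)
  i=6: ✓ (rhs at j=10; lhs holds on [6,9])
Positions where it holds: {0, 1, 2, 3, 6} → 5.

5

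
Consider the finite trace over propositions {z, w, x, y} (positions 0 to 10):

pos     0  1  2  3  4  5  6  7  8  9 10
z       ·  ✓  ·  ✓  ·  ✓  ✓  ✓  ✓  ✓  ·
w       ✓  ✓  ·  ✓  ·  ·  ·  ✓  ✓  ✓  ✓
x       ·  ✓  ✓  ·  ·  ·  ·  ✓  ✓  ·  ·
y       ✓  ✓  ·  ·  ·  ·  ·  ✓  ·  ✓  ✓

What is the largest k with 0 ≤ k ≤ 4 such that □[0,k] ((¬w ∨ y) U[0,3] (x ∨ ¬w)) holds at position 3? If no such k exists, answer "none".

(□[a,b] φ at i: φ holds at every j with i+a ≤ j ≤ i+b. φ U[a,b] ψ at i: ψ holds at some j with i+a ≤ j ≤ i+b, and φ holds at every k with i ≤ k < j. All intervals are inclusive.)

((¬w ∨ y) U[0,3] (x ∨ ¬w)) must hold from j=3 onward; find where it first fails.
  j=3: fails → no k works.

none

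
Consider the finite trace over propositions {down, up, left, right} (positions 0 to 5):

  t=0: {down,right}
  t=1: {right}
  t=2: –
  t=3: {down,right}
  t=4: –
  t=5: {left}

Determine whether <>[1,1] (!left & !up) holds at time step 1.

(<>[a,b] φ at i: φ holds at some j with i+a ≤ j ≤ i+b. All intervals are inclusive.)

Yes

Check (!left & !up) at each j in [2,2]:
  j=2: true
Found at j=2 → formula holds.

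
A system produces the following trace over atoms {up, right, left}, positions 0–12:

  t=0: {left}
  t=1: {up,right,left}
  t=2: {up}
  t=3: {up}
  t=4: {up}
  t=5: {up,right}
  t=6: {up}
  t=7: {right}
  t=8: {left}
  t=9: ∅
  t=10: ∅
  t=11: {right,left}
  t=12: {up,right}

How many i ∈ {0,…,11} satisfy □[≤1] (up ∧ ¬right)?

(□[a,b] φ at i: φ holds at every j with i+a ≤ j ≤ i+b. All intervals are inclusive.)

Evaluate at each i in [0,11]:
  i=0: ✗ (fails at j=0)
  i=1: ✗ (fails at j=1)
  i=2: ✓ (all of [2,3])
  i=3: ✓ (all of [3,4])
  i=4: ✗ (fails at j=5)
  i=5: ✗ (fails at j=5)
  i=6: ✗ (fails at j=7)
  i=7: ✗ (fails at j=7)
  i=8: ✗ (fails at j=8)
  i=9: ✗ (fails at j=9)
  i=10: ✗ (fails at j=10)
  i=11: ✗ (fails at j=11)
Positions where it holds: {2, 3} → 2.

2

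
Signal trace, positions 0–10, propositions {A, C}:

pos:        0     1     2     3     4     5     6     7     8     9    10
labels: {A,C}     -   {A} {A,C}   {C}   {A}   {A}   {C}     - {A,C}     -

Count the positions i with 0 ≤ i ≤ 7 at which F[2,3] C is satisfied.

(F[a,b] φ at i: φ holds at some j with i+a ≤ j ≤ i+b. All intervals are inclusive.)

7

Evaluate at each i in [0,7]:
  i=0: ✓ (witness j=3)
  i=1: ✓ (witness j=3)
  i=2: ✓ (witness j=4)
  i=3: ✗ (none in [5,6])
  i=4: ✓ (witness j=7)
  i=5: ✓ (witness j=7)
  i=6: ✓ (witness j=9)
  i=7: ✓ (witness j=9)
Positions where it holds: {0, 1, 2, 4, 5, 6, 7} → 7.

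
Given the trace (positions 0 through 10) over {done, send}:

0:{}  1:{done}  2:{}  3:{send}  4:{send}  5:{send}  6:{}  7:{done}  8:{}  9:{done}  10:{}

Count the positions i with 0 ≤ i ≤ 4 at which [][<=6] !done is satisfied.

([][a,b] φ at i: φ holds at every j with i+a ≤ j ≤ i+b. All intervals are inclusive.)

Evaluate at each i in [0,4]:
  i=0: ✗ (fails at j=1)
  i=1: ✗ (fails at j=1)
  i=2: ✗ (fails at j=7)
  i=3: ✗ (fails at j=7)
  i=4: ✗ (fails at j=7)
Positions where it holds: {} → 0.

0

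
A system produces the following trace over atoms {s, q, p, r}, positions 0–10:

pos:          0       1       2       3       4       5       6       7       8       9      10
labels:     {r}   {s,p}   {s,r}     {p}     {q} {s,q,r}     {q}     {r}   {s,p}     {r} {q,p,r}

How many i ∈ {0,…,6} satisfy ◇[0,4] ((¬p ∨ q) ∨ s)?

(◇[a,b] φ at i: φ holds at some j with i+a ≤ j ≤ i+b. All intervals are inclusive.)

7

Evaluate at each i in [0,6]:
  i=0: ✓ (witness j=0)
  i=1: ✓ (witness j=1)
  i=2: ✓ (witness j=2)
  i=3: ✓ (witness j=4)
  i=4: ✓ (witness j=4)
  i=5: ✓ (witness j=5)
  i=6: ✓ (witness j=6)
Positions where it holds: {0, 1, 2, 3, 4, 5, 6} → 7.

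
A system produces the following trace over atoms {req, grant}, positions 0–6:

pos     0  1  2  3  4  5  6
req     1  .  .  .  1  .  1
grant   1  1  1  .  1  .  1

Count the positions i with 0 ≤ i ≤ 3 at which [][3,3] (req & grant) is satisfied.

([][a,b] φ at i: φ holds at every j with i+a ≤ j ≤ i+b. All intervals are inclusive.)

2

Evaluate at each i in [0,3]:
  i=0: ✗ (fails at j=3)
  i=1: ✓ (all of [4,4])
  i=2: ✗ (fails at j=5)
  i=3: ✓ (all of [6,6])
Positions where it holds: {1, 3} → 2.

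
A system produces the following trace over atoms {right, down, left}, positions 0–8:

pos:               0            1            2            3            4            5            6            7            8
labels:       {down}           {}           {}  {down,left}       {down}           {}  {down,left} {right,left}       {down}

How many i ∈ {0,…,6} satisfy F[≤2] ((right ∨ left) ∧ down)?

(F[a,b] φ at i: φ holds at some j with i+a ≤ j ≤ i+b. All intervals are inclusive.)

6

Evaluate at each i in [0,6]:
  i=0: ✗ (none in [0,2])
  i=1: ✓ (witness j=3)
  i=2: ✓ (witness j=3)
  i=3: ✓ (witness j=3)
  i=4: ✓ (witness j=6)
  i=5: ✓ (witness j=6)
  i=6: ✓ (witness j=6)
Positions where it holds: {1, 2, 3, 4, 5, 6} → 6.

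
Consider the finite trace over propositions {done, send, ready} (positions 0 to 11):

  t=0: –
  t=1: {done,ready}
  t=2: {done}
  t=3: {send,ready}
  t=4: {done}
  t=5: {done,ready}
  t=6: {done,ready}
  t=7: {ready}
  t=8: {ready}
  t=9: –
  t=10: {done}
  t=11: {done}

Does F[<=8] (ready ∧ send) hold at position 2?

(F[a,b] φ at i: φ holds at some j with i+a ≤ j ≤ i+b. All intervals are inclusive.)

Check (ready ∧ send) at each j in [2,10]:
  j=2: false
  j=3: true
  j=4: false
  j=5: false
  j=6: false
  j=7: false
  j=8: false
  j=9: false
  j=10: false
Found at j=3 → formula holds.

Yes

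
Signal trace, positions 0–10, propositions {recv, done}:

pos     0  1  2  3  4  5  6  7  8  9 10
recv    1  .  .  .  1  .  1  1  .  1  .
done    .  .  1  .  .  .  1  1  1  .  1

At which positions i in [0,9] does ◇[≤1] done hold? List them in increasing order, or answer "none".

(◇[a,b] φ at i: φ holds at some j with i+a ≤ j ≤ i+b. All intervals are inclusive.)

Evaluate at each i in [0,9]:
  i=0: ✗ (none in [0,1])
  i=1: ✓ (witness j=2)
  i=2: ✓ (witness j=2)
  i=3: ✗ (none in [3,4])
  i=4: ✗ (none in [4,5])
  i=5: ✓ (witness j=6)
  i=6: ✓ (witness j=6)
  i=7: ✓ (witness j=7)
  i=8: ✓ (witness j=8)
  i=9: ✓ (witness j=10)

1, 2, 5, 6, 7, 8, 9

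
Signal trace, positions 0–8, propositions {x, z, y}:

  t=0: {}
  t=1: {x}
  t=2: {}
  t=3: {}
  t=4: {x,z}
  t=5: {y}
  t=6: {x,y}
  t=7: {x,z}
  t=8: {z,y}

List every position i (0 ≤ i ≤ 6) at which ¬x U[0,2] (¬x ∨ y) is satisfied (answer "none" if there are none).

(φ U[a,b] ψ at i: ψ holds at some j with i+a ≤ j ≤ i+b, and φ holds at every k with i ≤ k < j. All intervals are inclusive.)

0, 2, 3, 5, 6

Evaluate at each i in [0,6]:
  i=0: ✓ (rhs at j=0)
  i=1: ✗ (lhs fails at k=1 before rhs at j=2)
  i=2: ✓ (rhs at j=2)
  i=3: ✓ (rhs at j=3)
  i=4: ✗ (lhs fails at k=4 before rhs at j=5)
  i=5: ✓ (rhs at j=5)
  i=6: ✓ (rhs at j=6)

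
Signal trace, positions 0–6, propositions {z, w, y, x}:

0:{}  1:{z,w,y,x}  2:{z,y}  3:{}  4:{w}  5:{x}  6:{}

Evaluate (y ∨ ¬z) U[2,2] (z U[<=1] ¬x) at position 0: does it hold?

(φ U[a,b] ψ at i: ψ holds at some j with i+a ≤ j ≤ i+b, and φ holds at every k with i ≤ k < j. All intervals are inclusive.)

Holds

Need some j in [2,2] with (z U[<=1] ¬x), and (y ∨ ¬z) at every k in [0,j-1].
  j=2: (z U[<=1] ¬x) holds; (y ∨ ¬z) holds at every k in [0,1] → satisfied.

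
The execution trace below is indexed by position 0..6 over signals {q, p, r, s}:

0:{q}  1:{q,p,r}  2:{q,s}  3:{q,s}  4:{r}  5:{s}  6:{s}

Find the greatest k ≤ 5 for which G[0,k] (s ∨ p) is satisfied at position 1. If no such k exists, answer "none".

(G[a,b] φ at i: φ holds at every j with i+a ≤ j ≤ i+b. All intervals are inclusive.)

(s ∨ p) must hold from j=1 onward; find where it first fails.
  j=1: holds
  j=2: holds
  j=3: holds
  j=4: fails
Holds on [1,3], so largest k = 2.

2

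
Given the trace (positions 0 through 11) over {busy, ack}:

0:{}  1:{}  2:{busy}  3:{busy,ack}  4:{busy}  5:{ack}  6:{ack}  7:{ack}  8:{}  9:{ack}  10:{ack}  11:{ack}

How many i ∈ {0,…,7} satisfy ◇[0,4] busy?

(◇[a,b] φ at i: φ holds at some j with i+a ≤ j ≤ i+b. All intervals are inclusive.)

5

Evaluate at each i in [0,7]:
  i=0: ✓ (witness j=2)
  i=1: ✓ (witness j=2)
  i=2: ✓ (witness j=2)
  i=3: ✓ (witness j=3)
  i=4: ✓ (witness j=4)
  i=5: ✗ (none in [5,9])
  i=6: ✗ (none in [6,10])
  i=7: ✗ (none in [7,11])
Positions where it holds: {0, 1, 2, 3, 4} → 5.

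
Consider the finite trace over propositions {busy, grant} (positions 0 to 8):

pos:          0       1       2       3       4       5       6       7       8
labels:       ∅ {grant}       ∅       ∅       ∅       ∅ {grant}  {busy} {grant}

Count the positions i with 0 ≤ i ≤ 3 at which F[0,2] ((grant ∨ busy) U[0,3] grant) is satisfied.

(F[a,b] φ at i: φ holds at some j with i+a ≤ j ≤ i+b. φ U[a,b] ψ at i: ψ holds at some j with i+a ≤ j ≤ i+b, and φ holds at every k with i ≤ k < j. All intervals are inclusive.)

Evaluate at each i in [0,3]:
  i=0: ✓ (witness j=1)
  i=1: ✓ (witness j=1)
  i=2: ✗ (none in [2,4])
  i=3: ✗ (none in [3,5])
Positions where it holds: {0, 1} → 2.

2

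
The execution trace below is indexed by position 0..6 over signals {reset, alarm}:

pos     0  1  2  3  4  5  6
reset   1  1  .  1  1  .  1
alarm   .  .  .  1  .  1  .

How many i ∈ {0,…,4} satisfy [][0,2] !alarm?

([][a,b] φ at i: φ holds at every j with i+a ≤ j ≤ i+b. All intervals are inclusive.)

Evaluate at each i in [0,4]:
  i=0: ✓ (all of [0,2])
  i=1: ✗ (fails at j=3)
  i=2: ✗ (fails at j=3)
  i=3: ✗ (fails at j=3)
  i=4: ✗ (fails at j=5)
Positions where it holds: {0} → 1.

1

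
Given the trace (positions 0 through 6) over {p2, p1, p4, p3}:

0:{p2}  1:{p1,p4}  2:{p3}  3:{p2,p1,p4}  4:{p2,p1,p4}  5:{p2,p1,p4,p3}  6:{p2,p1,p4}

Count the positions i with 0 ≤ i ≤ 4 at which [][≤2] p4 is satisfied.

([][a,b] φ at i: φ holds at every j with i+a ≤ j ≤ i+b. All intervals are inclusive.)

2

Evaluate at each i in [0,4]:
  i=0: ✗ (fails at j=0)
  i=1: ✗ (fails at j=2)
  i=2: ✗ (fails at j=2)
  i=3: ✓ (all of [3,5])
  i=4: ✓ (all of [4,6])
Positions where it holds: {3, 4} → 2.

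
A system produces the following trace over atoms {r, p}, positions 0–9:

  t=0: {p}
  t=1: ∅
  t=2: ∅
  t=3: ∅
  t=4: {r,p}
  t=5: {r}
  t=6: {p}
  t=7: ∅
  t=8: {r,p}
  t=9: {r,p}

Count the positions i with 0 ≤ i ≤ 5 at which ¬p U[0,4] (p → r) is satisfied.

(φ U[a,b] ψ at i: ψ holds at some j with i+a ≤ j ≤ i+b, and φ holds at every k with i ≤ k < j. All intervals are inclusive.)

5

Evaluate at each i in [0,5]:
  i=0: ✗ (lhs fails at k=0 before rhs at j=1)
  i=1: ✓ (rhs at j=1)
  i=2: ✓ (rhs at j=2)
  i=3: ✓ (rhs at j=3)
  i=4: ✓ (rhs at j=4)
  i=5: ✓ (rhs at j=5)
Positions where it holds: {1, 2, 3, 4, 5} → 5.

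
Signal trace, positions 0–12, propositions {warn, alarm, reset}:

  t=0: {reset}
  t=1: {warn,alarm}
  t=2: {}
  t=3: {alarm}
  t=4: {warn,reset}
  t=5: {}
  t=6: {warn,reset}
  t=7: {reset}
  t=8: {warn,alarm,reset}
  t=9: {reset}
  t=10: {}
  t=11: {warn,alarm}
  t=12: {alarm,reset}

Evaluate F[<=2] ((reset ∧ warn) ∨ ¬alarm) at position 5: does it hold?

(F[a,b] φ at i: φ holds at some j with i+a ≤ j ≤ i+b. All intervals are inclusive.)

Holds

Check ((reset ∧ warn) ∨ ¬alarm) at each j in [5,7]:
  j=5: true
  j=6: true
  j=7: true
Found at j=5 → formula holds.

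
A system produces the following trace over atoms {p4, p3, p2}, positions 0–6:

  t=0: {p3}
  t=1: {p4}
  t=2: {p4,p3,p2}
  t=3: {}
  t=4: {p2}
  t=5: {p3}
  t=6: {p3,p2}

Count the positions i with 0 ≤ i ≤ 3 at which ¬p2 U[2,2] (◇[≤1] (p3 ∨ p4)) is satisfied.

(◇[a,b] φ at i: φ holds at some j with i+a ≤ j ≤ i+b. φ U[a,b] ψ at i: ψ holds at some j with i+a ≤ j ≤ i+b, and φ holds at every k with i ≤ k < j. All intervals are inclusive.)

1

Evaluate at each i in [0,3]:
  i=0: ✓ (rhs at j=2; lhs holds on [0,1])
  i=1: ✗ (no rhs in [3,3])
  i=2: ✗ (lhs fails at k=2 before rhs at j=4)
  i=3: ✗ (lhs fails at k=4 before rhs at j=5)
Positions where it holds: {0} → 1.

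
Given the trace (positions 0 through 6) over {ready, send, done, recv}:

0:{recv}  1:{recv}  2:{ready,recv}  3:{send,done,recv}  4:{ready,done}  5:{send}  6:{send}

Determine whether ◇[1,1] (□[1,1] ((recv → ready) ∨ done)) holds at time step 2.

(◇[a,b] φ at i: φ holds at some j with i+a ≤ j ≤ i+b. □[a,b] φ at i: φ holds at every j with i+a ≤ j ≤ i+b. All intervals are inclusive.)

True

Check □[1,1] ((recv → ready) ∨ done) at each j in [3,3]:
  j=3: holds on [4,4]
Found at j=3 → formula holds.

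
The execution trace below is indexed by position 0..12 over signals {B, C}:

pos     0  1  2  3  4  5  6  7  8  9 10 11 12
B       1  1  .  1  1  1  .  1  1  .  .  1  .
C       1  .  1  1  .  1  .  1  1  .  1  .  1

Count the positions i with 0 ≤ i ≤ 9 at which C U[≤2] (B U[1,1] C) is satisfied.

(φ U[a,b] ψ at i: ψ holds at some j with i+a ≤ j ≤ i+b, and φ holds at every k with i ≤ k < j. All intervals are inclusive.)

6

Evaluate at each i in [0,9]:
  i=0: ✓ (rhs at j=1; lhs holds on [0,0])
  i=1: ✓ (rhs at j=1)
  i=2: ✓ (rhs at j=4; lhs holds on [2,3])
  i=3: ✓ (rhs at j=4; lhs holds on [3,3])
  i=4: ✓ (rhs at j=4)
  i=5: ✗ (lhs fails at k=6 before rhs at j=7)
  i=6: ✗ (lhs fails at k=6 before rhs at j=7)
  i=7: ✓ (rhs at j=7)
  i=8: ✗ (no rhs in [8,10])
  i=9: ✗ (lhs fails at k=9 before rhs at j=11)
Positions where it holds: {0, 1, 2, 3, 4, 7} → 6.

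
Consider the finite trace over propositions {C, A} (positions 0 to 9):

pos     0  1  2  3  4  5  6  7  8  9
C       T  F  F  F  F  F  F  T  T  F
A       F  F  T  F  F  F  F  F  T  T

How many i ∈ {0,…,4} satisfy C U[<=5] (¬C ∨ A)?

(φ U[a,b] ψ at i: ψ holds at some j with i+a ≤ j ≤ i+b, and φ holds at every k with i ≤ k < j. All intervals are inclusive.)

5

Evaluate at each i in [0,4]:
  i=0: ✓ (rhs at j=1; lhs holds on [0,0])
  i=1: ✓ (rhs at j=1)
  i=2: ✓ (rhs at j=2)
  i=3: ✓ (rhs at j=3)
  i=4: ✓ (rhs at j=4)
Positions where it holds: {0, 1, 2, 3, 4} → 5.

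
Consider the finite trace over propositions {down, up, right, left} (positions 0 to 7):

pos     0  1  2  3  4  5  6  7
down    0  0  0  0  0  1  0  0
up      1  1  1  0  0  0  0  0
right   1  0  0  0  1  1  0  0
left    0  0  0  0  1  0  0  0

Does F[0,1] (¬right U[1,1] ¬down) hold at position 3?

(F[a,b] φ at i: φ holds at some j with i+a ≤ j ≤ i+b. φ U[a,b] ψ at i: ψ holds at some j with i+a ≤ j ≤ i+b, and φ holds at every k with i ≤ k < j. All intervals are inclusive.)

Check (¬right U[1,1] ¬down) at each j in [3,4]:
  j=3: holds
  j=4: fails
Found at j=3 → formula holds.

True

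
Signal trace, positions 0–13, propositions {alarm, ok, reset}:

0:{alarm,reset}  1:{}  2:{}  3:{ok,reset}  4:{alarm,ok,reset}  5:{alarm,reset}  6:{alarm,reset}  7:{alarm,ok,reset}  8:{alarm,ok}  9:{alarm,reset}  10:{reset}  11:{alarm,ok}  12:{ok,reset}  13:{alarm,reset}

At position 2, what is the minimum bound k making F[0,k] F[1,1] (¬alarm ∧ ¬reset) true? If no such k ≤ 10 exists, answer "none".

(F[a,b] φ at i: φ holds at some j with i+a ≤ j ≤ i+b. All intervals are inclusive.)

Scan j = 2,3,… for F[1,1] (¬alarm ∧ ¬reset):
  j=2: fails
  j=3: fails
  j=4: fails
  j=5: fails
  j=6: fails
  j=7: fails
  j=8: fails
  j=9: fails
  j=10: fails
  j=11: fails
  j=12: fails
No j in [2,12] satisfies it → none.

none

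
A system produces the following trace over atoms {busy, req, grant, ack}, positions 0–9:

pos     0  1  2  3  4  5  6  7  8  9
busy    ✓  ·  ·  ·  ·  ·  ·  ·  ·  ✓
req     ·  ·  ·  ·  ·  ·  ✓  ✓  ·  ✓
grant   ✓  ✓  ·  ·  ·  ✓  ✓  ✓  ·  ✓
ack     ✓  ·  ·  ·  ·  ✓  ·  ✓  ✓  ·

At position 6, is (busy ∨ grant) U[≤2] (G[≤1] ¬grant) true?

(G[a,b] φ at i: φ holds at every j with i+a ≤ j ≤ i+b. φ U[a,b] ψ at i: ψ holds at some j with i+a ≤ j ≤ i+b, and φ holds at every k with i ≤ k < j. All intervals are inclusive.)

Need some j in [6,8] with G[≤1] ¬grant, and (busy ∨ grant) at every k in [6,j-1].
  j=6: G[≤1] ¬grant — fails at 6.
  j=7: G[≤1] ¬grant — fails at 7.
  j=8: G[≤1] ¬grant — fails at 9.
No j in the window works → until fails.

False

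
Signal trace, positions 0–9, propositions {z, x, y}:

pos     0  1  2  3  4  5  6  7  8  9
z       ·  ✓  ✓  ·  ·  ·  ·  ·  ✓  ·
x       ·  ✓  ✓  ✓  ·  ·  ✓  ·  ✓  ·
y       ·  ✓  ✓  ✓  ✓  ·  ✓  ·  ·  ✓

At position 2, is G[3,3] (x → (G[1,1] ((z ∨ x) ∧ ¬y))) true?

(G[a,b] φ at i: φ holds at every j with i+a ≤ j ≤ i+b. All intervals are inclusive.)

Check (x → (G[1,1] ((z ∨ x) ∧ ¬y))) at every j in [5,5]:
  j=5: antecedent false → ✓
All positions satisfy it → formula holds.

Holds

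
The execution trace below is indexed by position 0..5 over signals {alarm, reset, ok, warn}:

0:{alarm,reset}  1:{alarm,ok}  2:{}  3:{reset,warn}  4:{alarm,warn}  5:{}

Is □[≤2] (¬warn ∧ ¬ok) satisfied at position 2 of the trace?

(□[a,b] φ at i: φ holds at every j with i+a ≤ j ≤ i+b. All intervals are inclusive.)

Check (¬warn ∧ ¬ok) at every j in [2,4]:
  j=2: true
  j=3: false
  j=4: false
Fails at j=3 → formula fails.

Does not hold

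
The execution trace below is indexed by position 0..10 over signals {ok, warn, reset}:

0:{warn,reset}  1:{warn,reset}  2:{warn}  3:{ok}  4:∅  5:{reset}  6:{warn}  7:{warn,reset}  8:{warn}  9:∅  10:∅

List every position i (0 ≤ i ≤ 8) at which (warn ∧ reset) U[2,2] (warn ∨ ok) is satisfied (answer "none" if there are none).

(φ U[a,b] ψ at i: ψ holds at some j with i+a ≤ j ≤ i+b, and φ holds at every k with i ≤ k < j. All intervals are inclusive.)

0

Evaluate at each i in [0,8]:
  i=0: ✓ (rhs at j=2; lhs holds on [0,1])
  i=1: ✗ (lhs fails at k=2 before rhs at j=3)
  i=2: ✗ (no rhs in [4,4])
  i=3: ✗ (no rhs in [5,5])
  i=4: ✗ (lhs fails at k=4 before rhs at j=6)
  i=5: ✗ (lhs fails at k=5 before rhs at j=7)
  i=6: ✗ (lhs fails at k=6 before rhs at j=8)
  i=7: ✗ (no rhs in [9,9])
  i=8: ✗ (no rhs in [10,10])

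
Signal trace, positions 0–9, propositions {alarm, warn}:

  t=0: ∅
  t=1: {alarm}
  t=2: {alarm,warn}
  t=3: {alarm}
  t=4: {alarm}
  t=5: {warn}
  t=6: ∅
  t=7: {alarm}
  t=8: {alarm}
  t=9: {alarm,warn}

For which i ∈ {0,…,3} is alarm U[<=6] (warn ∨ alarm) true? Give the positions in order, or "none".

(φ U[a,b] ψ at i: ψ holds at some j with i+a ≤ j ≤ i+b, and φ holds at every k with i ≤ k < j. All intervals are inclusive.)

Evaluate at each i in [0,3]:
  i=0: ✗ (lhs fails at k=0 before rhs at j=1)
  i=1: ✓ (rhs at j=1)
  i=2: ✓ (rhs at j=2)
  i=3: ✓ (rhs at j=3)

1, 2, 3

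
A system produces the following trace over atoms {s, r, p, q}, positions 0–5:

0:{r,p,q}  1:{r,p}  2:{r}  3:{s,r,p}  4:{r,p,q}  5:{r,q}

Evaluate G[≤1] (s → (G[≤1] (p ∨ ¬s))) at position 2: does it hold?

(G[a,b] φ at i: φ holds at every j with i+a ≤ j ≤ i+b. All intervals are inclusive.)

Holds

Check (s → (G[≤1] (p ∨ ¬s))) at every j in [2,3]:
  j=2: antecedent false → ✓
  j=3: antecedent true; consequent holds on [3,4] → ✓
All positions satisfy it → formula holds.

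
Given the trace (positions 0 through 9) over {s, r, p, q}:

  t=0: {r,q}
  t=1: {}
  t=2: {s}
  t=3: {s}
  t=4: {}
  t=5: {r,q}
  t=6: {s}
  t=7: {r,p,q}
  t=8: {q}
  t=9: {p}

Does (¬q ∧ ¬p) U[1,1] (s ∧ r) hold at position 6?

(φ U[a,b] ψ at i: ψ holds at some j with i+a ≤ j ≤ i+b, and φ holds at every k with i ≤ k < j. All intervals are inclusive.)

False

Need some j in [7,7] with (s ∧ r), and (¬q ∧ ¬p) at every k in [6,j-1].
  j=7: (s ∧ r) false.
No j in the window works → until fails.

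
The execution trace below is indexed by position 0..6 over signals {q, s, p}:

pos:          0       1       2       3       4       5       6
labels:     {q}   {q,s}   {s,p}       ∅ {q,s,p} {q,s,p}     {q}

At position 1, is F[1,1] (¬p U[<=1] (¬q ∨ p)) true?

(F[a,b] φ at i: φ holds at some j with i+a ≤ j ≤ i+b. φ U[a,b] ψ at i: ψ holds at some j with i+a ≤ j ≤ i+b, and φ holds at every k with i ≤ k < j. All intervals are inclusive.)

Check (¬p U[<=1] (¬q ∨ p)) at each j in [2,2]:
  j=2: holds
Found at j=2 → formula holds.

Holds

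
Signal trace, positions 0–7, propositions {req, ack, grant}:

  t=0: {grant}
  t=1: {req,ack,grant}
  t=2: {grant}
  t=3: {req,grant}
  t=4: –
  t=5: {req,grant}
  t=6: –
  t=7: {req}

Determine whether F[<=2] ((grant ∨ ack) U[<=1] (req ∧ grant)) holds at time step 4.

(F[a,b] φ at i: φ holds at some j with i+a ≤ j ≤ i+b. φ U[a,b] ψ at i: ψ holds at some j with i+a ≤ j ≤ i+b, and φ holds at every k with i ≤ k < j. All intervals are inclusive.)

True

Check ((grant ∨ ack) U[<=1] (req ∧ grant)) at each j in [4,6]:
  j=4: fails
  j=5: holds
  j=6: fails
Found at j=5 → formula holds.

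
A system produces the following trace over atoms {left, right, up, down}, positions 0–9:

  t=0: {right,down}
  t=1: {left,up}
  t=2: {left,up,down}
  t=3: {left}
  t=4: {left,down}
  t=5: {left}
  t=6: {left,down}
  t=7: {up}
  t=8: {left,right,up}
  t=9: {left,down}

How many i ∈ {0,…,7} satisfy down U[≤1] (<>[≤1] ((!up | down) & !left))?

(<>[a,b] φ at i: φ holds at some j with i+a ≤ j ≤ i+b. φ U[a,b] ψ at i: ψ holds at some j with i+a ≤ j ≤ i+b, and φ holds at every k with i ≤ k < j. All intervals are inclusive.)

Evaluate at each i in [0,7]:
  i=0: ✓ (rhs at j=0)
  i=1: ✗ (no rhs in [1,2])
  i=2: ✗ (no rhs in [2,3])
  i=3: ✗ (no rhs in [3,4])
  i=4: ✗ (no rhs in [4,5])
  i=5: ✗ (no rhs in [5,6])
  i=6: ✗ (no rhs in [6,7])
  i=7: ✗ (no rhs in [7,8])
Positions where it holds: {0} → 1.

1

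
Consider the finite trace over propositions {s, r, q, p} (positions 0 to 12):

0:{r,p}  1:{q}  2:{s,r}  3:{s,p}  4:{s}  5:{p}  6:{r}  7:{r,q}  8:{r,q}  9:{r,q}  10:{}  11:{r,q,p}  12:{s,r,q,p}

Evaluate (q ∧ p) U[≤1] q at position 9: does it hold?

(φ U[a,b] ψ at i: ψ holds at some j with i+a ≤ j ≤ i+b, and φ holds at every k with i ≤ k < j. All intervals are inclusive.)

Holds

Need some j in [9,10] with q, and (q ∧ p) at every k in [9,j-1].
  j=9: q holds; no prefix to check → satisfied.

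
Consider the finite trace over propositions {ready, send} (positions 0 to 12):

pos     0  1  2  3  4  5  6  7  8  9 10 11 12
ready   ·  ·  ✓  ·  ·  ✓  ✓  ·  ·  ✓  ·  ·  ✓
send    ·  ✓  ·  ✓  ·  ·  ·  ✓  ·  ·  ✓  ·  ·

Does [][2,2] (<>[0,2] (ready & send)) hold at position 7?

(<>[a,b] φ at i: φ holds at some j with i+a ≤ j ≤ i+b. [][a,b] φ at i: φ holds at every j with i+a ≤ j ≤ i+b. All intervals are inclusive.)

False

Check <>[0,2] (ready & send) at every j in [9,9]:
  j=9: fails (none in [9,11])
Fails at j=9 → formula fails.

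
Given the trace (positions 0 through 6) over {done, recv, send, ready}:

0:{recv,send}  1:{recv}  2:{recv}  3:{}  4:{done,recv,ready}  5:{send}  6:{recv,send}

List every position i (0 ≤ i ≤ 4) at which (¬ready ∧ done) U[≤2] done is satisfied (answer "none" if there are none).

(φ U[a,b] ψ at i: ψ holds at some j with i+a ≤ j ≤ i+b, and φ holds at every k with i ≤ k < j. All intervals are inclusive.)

Evaluate at each i in [0,4]:
  i=0: ✗ (no rhs in [0,2])
  i=1: ✗ (no rhs in [1,3])
  i=2: ✗ (lhs fails at k=2 before rhs at j=4)
  i=3: ✗ (lhs fails at k=3 before rhs at j=4)
  i=4: ✓ (rhs at j=4)

4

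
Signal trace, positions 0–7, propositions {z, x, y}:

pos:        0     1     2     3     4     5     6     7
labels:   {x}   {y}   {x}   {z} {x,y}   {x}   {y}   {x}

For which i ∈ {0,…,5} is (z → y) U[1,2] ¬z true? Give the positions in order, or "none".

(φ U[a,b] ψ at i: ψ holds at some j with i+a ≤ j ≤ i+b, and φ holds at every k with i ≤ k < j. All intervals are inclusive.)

0, 1, 4, 5

Evaluate at each i in [0,5]:
  i=0: ✓ (rhs at j=1; lhs holds on [0,0])
  i=1: ✓ (rhs at j=2; lhs holds on [1,1])
  i=2: ✗ (lhs fails at k=3 before rhs at j=4)
  i=3: ✗ (lhs fails at k=3 before rhs at j=4)
  i=4: ✓ (rhs at j=5; lhs holds on [4,4])
  i=5: ✓ (rhs at j=6; lhs holds on [5,5])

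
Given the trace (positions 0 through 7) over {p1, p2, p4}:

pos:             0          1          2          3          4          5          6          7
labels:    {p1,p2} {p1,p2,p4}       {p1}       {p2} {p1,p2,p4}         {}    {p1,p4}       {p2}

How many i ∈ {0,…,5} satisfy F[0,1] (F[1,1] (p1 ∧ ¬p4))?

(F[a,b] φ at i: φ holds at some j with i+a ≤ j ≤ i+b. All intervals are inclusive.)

Evaluate at each i in [0,5]:
  i=0: ✓ (witness j=1)
  i=1: ✓ (witness j=1)
  i=2: ✗ (none in [2,3])
  i=3: ✗ (none in [3,4])
  i=4: ✗ (none in [4,5])
  i=5: ✗ (none in [5,6])
Positions where it holds: {0, 1} → 2.

2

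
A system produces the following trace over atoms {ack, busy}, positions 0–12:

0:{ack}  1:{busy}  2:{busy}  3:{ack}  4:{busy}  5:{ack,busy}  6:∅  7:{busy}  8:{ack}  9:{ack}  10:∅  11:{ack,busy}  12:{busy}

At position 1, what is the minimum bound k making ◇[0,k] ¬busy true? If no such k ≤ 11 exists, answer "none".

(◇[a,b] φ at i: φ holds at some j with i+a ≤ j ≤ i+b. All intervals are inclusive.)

2

Scan j = 1,2,… for ¬busy:
  j=1: fails
  j=2: fails
  j=3: holds
First hit at j=3, so smallest k = 3-1 = 2.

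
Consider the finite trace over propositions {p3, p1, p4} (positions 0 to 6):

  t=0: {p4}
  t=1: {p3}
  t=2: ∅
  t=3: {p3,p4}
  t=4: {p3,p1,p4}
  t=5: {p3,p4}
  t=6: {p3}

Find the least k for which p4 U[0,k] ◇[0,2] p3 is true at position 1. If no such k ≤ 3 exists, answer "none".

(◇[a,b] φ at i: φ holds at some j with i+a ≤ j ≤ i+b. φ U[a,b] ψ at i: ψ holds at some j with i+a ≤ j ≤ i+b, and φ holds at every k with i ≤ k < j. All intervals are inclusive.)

Need earliest j ≥ 1 with ◇[0,2] p3, and p4 at every k in [1,j-1].
  j=1: rhs holds (empty prefix). k = 0.

0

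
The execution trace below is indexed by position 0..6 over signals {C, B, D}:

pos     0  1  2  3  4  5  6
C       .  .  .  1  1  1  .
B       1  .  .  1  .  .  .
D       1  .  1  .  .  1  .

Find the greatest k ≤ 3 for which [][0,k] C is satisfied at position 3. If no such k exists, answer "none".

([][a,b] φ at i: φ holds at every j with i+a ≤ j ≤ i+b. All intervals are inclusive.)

C must hold from j=3 onward; find where it first fails.
  j=3: holds
  j=4: holds
  j=5: holds
  j=6: fails
Holds on [3,5], so largest k = 2.

2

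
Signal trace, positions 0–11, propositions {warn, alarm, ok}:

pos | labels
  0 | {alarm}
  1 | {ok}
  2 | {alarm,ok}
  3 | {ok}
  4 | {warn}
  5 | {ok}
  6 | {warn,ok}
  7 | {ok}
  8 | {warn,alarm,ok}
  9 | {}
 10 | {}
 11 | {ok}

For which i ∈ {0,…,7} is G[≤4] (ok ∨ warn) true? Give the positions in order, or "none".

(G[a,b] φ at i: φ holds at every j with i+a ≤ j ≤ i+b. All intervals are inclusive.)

1, 2, 3, 4

Evaluate at each i in [0,7]:
  i=0: ✗ (fails at j=0)
  i=1: ✓ (all of [1,5])
  i=2: ✓ (all of [2,6])
  i=3: ✓ (all of [3,7])
  i=4: ✓ (all of [4,8])
  i=5: ✗ (fails at j=9)
  i=6: ✗ (fails at j=9)
  i=7: ✗ (fails at j=9)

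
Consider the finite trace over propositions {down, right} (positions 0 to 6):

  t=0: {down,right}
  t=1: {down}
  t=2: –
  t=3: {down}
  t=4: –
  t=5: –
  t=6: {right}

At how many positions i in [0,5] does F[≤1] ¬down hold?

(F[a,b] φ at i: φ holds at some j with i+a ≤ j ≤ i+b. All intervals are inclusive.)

5

Evaluate at each i in [0,5]:
  i=0: ✗ (none in [0,1])
  i=1: ✓ (witness j=2)
  i=2: ✓ (witness j=2)
  i=3: ✓ (witness j=4)
  i=4: ✓ (witness j=4)
  i=5: ✓ (witness j=5)
Positions where it holds: {1, 2, 3, 4, 5} → 5.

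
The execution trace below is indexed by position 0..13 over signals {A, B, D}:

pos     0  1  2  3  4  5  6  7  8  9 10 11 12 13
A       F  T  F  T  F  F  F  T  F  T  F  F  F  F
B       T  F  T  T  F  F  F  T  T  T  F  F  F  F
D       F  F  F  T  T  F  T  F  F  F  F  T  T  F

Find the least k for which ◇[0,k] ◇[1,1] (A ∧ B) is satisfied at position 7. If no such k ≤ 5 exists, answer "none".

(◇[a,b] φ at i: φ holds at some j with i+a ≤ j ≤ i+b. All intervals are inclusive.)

1

Scan j = 7,8,… for ◇[1,1] (A ∧ B):
  j=7: fails
  j=8: holds
First hit at j=8, so smallest k = 8-7 = 1.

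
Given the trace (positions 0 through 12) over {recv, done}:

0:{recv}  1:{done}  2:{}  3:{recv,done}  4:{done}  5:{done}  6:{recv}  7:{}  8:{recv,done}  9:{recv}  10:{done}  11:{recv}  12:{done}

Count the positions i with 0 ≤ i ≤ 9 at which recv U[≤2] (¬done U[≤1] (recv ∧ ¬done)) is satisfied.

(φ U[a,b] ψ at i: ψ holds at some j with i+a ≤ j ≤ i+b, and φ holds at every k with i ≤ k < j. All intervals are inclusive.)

4

Evaluate at each i in [0,9]:
  i=0: ✓ (rhs at j=0)
  i=1: ✗ (no rhs in [1,3])
  i=2: ✗ (no rhs in [2,4])
  i=3: ✗ (no rhs in [3,5])
  i=4: ✗ (lhs fails at k=4 before rhs at j=6)
  i=5: ✗ (lhs fails at k=5 before rhs at j=6)
  i=6: ✓ (rhs at j=6)
  i=7: ✗ (lhs fails at k=7 before rhs at j=9)
  i=8: ✓ (rhs at j=9; lhs holds on [8,8])
  i=9: ✓ (rhs at j=9)
Positions where it holds: {0, 6, 8, 9} → 4.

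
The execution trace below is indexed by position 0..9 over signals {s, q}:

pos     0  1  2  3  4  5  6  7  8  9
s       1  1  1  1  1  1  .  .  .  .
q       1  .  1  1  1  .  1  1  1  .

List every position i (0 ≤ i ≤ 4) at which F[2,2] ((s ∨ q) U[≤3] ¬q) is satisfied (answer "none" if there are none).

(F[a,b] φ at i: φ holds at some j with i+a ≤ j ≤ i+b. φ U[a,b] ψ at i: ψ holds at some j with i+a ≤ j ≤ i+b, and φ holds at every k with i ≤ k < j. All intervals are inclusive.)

0, 1, 2, 3, 4

Evaluate at each i in [0,4]:
  i=0: ✓ (witness j=2)
  i=1: ✓ (witness j=3)
  i=2: ✓ (witness j=4)
  i=3: ✓ (witness j=5)
  i=4: ✓ (witness j=6)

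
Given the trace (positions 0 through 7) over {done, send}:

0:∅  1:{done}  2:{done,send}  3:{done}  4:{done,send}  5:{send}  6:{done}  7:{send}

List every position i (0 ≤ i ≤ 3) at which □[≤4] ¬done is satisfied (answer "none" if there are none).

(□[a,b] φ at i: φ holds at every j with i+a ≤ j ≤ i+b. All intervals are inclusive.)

none

Evaluate at each i in [0,3]:
  i=0: ✗ (fails at j=1)
  i=1: ✗ (fails at j=1)
  i=2: ✗ (fails at j=2)
  i=3: ✗ (fails at j=3)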